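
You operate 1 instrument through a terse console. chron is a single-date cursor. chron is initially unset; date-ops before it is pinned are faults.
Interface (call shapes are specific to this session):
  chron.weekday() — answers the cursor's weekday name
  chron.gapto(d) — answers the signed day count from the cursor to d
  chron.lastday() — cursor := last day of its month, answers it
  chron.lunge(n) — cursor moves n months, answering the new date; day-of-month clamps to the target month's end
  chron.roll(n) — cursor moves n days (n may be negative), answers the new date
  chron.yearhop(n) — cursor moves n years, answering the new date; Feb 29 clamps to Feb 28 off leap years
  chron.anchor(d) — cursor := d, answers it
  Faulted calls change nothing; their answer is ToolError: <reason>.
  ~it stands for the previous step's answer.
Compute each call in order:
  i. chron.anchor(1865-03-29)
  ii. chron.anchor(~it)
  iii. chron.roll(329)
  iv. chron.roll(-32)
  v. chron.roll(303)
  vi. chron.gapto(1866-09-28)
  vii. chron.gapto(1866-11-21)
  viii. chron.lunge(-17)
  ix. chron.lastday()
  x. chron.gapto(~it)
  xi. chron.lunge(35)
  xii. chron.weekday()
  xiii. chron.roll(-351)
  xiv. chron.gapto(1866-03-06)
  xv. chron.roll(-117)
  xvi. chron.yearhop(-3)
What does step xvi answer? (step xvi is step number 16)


Answer: 1864-02-17

Derivation:
I call chron.anchor with d='1865-03-29': 1865-03-29.
Using chron.anchor with d='~it', and observe 1865-03-29.
Then chron.roll with n='329', → 1866-02-21.
Calling chron.roll with n='-32', and get 1866-01-20.
Calling chron.roll with n='303', and observe 1866-11-19.
I run chron.gapto with d='1866-09-28', — result: -52.
I run chron.gapto with d='1866-11-21': 2.
Then chron.lunge with n='-17', and get 1865-06-19.
I use chron.lastday, → 1865-06-30.
Using chron.gapto with d='~it', — result: 0.
I run chron.lunge with n='35', giving 1868-05-30.
Calling chron.weekday, — result: Saturday.
Next I call chron.roll with n='-351', yielding 1867-06-14.
Invoking chron.gapto with d='1866-03-06', and get -465.
I call chron.roll with n='-117', giving 1867-02-17.
Then chron.yearhop with n='-3', and see 1864-02-17.


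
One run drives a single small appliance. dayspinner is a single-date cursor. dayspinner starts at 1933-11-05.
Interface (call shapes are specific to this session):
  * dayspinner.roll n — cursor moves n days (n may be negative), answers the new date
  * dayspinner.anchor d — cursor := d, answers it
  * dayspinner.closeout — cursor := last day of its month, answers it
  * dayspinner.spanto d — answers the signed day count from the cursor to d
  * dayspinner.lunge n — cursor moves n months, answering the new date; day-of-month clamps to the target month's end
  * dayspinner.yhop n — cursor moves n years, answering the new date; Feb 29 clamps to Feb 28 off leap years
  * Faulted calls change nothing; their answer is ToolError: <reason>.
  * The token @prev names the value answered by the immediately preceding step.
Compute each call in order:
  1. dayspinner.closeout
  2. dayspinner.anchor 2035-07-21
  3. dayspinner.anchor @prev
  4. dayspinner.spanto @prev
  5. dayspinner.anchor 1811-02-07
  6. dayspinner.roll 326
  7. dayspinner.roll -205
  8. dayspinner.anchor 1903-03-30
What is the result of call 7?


Then dayspinner.closeout(), and get 1933-11-30.
Invoking dayspinner.anchor(d='2035-07-21'), → 2035-07-21.
I run dayspinner.anchor(d='@prev'), — result: 2035-07-21.
I call dayspinner.spanto(d='@prev'), and get 0.
Then dayspinner.anchor(d='1811-02-07'), — result: 1811-02-07.
Invoking dayspinner.roll(n='326'), yielding 1811-12-30.
I run dayspinner.roll(n='-205'), — result: 1811-06-08.
Using dayspinner.anchor(d='1903-03-30'), and see 1903-03-30.

Answer: 1811-06-08


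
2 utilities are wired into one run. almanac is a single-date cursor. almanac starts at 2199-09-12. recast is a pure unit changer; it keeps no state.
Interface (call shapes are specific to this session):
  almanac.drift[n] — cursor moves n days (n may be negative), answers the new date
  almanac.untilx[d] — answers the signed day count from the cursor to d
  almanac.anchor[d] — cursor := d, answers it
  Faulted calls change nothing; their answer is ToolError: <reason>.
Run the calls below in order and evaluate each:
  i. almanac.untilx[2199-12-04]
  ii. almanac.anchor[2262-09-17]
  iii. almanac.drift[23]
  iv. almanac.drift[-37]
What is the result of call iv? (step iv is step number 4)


~$ almanac.untilx d=2199-12-04
  83
~$ almanac.anchor d=2262-09-17
  2262-09-17
~$ almanac.drift n=23
  2262-10-10
~$ almanac.drift n=-37
  2262-09-03

Answer: 2262-09-03


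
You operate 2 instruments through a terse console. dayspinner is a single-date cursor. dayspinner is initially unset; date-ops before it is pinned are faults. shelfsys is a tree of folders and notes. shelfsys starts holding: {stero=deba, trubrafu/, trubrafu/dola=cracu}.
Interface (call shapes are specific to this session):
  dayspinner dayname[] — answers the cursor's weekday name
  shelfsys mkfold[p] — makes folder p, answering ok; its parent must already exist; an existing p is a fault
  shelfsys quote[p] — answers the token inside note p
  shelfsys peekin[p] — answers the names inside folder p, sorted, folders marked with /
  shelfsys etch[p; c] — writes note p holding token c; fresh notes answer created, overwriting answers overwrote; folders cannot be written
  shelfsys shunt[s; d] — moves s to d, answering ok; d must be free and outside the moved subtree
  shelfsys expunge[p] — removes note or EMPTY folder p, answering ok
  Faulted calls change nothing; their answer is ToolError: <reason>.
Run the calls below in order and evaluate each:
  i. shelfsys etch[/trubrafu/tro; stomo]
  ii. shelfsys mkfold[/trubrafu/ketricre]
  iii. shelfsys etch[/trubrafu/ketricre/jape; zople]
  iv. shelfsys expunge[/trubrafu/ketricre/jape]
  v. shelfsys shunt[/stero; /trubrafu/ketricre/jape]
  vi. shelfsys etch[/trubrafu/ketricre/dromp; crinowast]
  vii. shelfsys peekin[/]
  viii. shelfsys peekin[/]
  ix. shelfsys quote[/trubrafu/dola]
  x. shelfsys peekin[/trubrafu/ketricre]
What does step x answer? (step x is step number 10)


Step: shelfsys etch[p→/trubrafu/tro; c→stomo]
Result: created
Step: shelfsys mkfold[p→/trubrafu/ketricre]
Result: ok
Step: shelfsys etch[p→/trubrafu/ketricre/jape; c→zople]
Result: created
Step: shelfsys expunge[p→/trubrafu/ketricre/jape]
Result: ok
Step: shelfsys shunt[s→/stero; d→/trubrafu/ketricre/jape]
Result: ok
Step: shelfsys etch[p→/trubrafu/ketricre/dromp; c→crinowast]
Result: created
Step: shelfsys peekin[p→/]
Result: [trubrafu/]
Step: shelfsys peekin[p→/]
Result: [trubrafu/]
Step: shelfsys quote[p→/trubrafu/dola]
Result: cracu
Step: shelfsys peekin[p→/trubrafu/ketricre]
Result: [dromp, jape]

Answer: [dromp, jape]


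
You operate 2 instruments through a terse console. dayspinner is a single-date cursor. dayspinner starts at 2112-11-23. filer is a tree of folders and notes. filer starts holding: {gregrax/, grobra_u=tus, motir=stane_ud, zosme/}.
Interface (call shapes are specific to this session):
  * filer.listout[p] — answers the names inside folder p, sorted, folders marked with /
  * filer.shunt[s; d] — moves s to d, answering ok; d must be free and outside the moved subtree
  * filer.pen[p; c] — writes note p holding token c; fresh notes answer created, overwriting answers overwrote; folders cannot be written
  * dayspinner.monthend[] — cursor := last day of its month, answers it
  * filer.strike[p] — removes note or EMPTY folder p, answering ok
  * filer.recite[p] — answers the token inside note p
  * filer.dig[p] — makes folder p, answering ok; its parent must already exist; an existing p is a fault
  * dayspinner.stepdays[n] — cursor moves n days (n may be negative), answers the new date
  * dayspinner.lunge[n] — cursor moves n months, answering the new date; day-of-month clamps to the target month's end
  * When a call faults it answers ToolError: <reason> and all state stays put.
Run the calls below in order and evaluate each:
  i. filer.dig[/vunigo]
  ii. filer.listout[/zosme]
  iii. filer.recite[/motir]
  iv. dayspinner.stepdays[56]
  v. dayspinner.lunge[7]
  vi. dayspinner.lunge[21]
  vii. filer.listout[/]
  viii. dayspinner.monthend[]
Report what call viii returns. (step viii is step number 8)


==> filer.dig(p=/vunigo)
<== ok
==> filer.listout(p=/zosme)
<== []
==> filer.recite(p=/motir)
<== stane_ud
==> dayspinner.stepdays(n=56)
<== 2113-01-18
==> dayspinner.lunge(n=7)
<== 2113-08-18
==> dayspinner.lunge(n=21)
<== 2115-05-18
==> filer.listout(p=/)
<== [gregrax/, grobra_u, motir, vunigo/, zosme/]
==> dayspinner.monthend()
<== 2115-05-31

Answer: 2115-05-31


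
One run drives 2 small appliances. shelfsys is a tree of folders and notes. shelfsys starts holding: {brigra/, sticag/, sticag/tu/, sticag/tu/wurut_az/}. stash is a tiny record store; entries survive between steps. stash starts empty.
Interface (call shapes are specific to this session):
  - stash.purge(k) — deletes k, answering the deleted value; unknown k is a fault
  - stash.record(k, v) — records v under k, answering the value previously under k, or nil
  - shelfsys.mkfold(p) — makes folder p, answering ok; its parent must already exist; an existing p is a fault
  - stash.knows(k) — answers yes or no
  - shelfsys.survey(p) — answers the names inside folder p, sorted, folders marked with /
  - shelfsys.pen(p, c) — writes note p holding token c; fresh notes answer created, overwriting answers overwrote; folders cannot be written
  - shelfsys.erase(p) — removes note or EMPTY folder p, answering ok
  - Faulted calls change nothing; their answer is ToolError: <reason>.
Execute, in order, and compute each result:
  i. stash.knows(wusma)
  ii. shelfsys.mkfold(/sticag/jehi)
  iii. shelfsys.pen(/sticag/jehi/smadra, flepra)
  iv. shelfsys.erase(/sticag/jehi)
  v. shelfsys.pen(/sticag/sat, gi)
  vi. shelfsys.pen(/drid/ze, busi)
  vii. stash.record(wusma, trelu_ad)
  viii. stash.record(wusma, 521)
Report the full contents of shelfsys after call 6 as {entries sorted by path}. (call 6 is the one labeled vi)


Answer: {brigra/, sticag/, sticag/jehi/, sticag/jehi/smadra=flepra, sticag/sat=gi, sticag/tu/, sticag/tu/wurut_az/}

Derivation:
==> stash.knows(k='wusma')
<== no
==> shelfsys.mkfold(p='/sticag/jehi')
<== ok
==> shelfsys.pen(p='/sticag/jehi/smadra', c='flepra')
<== created
==> shelfsys.erase(p='/sticag/jehi')
<== ToolError: not empty
==> shelfsys.pen(p='/sticag/sat', c='gi')
<== created
==> shelfsys.pen(p='/drid/ze', c='busi')
<== ToolError: no parent
==> stash.record(k='wusma', v='trelu_ad')
<== nil
==> stash.record(k='wusma', v='521')
<== trelu_ad


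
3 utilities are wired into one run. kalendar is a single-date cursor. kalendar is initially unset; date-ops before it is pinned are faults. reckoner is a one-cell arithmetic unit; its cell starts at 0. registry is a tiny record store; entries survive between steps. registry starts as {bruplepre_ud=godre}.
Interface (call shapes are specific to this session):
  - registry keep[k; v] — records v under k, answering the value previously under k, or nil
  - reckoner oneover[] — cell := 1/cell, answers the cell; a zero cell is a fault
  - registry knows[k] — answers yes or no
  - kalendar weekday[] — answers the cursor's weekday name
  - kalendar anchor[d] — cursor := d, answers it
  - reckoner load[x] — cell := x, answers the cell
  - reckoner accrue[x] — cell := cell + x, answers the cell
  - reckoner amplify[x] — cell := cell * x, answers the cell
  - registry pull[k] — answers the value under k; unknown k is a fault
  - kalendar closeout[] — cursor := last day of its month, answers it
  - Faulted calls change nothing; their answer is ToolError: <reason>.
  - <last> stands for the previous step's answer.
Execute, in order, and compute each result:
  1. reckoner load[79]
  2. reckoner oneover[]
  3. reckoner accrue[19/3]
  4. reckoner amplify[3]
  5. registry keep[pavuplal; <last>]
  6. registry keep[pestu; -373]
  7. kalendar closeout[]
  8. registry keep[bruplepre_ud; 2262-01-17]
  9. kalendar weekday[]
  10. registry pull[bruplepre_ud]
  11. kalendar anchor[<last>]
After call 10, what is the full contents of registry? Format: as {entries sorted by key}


Answer: {bruplepre_ud=2262-01-17, pavuplal=1504/79, pestu=-373}

Derivation:
Do: reckoner load[x=79]
See: 79
Do: reckoner oneover[]
See: 1/79
Do: reckoner accrue[x=19/3]
See: 1504/237
Do: reckoner amplify[x=3]
See: 1504/79
Do: registry keep[k=pavuplal; v=<last>]
See: nil
Do: registry keep[k=pestu; v=-373]
See: nil
Do: kalendar closeout[]
See: ToolError: no date set
Do: registry keep[k=bruplepre_ud; v=2262-01-17]
See: godre
Do: kalendar weekday[]
See: ToolError: no date set
Do: registry pull[k=bruplepre_ud]
See: 2262-01-17
Do: kalendar anchor[d=<last>]
See: 2262-01-17


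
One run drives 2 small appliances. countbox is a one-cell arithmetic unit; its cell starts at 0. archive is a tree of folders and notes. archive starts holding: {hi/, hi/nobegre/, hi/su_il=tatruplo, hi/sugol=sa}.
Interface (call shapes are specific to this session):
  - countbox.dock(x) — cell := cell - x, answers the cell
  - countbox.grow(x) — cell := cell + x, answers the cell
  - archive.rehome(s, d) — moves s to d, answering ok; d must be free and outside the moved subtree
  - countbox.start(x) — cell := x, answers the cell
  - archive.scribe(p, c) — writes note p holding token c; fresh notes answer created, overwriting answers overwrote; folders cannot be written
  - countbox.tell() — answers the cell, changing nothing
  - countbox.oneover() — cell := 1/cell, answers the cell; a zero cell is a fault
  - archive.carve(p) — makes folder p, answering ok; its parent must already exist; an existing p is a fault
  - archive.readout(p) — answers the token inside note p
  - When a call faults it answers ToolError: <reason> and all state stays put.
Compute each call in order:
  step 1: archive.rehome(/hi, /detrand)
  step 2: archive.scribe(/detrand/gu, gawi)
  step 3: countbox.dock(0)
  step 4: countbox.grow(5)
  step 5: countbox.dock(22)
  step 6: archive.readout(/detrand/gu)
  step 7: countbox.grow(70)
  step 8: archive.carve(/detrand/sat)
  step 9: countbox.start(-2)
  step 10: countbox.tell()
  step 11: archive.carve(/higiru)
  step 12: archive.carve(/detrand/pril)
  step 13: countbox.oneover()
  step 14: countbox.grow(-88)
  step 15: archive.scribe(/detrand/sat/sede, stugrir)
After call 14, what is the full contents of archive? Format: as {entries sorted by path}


Answer: {detrand/, detrand/gu=gawi, detrand/nobegre/, detrand/pril/, detrand/sat/, detrand/su_il=tatruplo, detrand/sugol=sa, higiru/}

Derivation:
% archive.rehome(s=/hi, d=/detrand) -> ok
% archive.scribe(p=/detrand/gu, c=gawi) -> created
% countbox.dock(x=0) -> 0
% countbox.grow(x=5) -> 5
% countbox.dock(x=22) -> -17
% archive.readout(p=/detrand/gu) -> gawi
% countbox.grow(x=70) -> 53
% archive.carve(p=/detrand/sat) -> ok
% countbox.start(x=-2) -> -2
% countbox.tell() -> -2
% archive.carve(p=/higiru) -> ok
% archive.carve(p=/detrand/pril) -> ok
% countbox.oneover() -> -1/2
% countbox.grow(x=-88) -> -177/2
% archive.scribe(p=/detrand/sat/sede, c=stugrir) -> created


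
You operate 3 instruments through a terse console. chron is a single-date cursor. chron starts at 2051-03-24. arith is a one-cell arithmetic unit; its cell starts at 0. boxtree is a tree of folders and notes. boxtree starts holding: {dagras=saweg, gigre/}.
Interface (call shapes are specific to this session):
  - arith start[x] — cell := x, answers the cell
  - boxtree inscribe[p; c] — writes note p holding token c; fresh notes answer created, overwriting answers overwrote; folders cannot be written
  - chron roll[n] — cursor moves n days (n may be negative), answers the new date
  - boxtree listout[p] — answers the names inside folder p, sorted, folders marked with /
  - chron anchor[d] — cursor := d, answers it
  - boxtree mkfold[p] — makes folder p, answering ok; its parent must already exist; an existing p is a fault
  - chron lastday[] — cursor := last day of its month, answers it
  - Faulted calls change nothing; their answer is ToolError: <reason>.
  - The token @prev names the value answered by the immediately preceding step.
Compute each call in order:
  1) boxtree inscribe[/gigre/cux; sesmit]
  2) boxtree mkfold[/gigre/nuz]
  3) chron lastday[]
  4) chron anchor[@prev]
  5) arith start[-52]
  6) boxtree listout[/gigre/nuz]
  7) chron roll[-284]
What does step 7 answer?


Answer: 2050-06-20

Derivation:
Act: boxtree inscribe[p='/gigre/cux'; c='sesmit']
Obs: created
Act: boxtree mkfold[p='/gigre/nuz']
Obs: ok
Act: chron lastday[]
Obs: 2051-03-31
Act: chron anchor[d='@prev']
Obs: 2051-03-31
Act: arith start[x='-52']
Obs: -52
Act: boxtree listout[p='/gigre/nuz']
Obs: []
Act: chron roll[n='-284']
Obs: 2050-06-20


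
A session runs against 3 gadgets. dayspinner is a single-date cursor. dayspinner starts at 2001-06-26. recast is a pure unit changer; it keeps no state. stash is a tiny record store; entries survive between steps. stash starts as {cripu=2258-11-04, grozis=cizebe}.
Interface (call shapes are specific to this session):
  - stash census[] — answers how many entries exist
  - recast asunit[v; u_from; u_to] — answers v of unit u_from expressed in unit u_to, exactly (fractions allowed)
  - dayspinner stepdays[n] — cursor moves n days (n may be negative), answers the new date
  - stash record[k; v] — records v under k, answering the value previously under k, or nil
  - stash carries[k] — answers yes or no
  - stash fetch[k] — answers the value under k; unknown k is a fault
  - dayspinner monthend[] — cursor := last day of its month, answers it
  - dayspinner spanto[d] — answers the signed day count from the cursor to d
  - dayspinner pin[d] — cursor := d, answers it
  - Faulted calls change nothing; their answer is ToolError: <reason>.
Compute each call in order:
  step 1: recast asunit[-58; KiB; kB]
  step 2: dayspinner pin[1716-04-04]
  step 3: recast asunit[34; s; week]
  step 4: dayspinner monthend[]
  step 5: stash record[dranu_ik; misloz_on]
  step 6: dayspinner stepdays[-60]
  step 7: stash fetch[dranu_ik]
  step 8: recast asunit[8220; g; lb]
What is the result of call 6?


Do: recast asunit[-58; KiB; kB]
See: -7424/125
Do: dayspinner pin[1716-04-04]
See: 1716-04-04
Do: recast asunit[34; s; week]
See: 17/302400
Do: dayspinner monthend[]
See: 1716-04-30
Do: stash record[dranu_ik; misloz_on]
See: nil
Do: dayspinner stepdays[-60]
See: 1716-03-01
Do: stash fetch[dranu_ik]
See: misloz_on
Do: recast asunit[8220; g; lb]
See: 822000000/45359237

Answer: 1716-03-01


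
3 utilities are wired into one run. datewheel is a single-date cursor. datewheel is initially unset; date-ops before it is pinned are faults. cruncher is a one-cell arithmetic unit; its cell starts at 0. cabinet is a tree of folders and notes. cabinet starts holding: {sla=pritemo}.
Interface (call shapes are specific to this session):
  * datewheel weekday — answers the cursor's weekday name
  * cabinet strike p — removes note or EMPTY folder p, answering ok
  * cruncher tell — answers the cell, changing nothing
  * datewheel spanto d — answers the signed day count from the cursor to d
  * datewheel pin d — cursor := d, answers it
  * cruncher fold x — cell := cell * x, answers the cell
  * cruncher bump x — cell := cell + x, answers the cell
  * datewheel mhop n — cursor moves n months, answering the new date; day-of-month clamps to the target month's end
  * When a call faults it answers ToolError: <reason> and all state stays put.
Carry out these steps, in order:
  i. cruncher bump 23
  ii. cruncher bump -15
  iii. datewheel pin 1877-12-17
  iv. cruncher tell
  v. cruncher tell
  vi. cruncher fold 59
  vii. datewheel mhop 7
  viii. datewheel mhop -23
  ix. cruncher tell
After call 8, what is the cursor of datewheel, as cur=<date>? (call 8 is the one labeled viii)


Answer: cur=1876-08-17

Derivation:
-> cruncher bump(23)
<- 23
-> cruncher bump(-15)
<- 8
-> datewheel pin(1877-12-17)
<- 1877-12-17
-> cruncher tell()
<- 8
-> cruncher tell()
<- 8
-> cruncher fold(59)
<- 472
-> datewheel mhop(7)
<- 1878-07-17
-> datewheel mhop(-23)
<- 1876-08-17
-> cruncher tell()
<- 472


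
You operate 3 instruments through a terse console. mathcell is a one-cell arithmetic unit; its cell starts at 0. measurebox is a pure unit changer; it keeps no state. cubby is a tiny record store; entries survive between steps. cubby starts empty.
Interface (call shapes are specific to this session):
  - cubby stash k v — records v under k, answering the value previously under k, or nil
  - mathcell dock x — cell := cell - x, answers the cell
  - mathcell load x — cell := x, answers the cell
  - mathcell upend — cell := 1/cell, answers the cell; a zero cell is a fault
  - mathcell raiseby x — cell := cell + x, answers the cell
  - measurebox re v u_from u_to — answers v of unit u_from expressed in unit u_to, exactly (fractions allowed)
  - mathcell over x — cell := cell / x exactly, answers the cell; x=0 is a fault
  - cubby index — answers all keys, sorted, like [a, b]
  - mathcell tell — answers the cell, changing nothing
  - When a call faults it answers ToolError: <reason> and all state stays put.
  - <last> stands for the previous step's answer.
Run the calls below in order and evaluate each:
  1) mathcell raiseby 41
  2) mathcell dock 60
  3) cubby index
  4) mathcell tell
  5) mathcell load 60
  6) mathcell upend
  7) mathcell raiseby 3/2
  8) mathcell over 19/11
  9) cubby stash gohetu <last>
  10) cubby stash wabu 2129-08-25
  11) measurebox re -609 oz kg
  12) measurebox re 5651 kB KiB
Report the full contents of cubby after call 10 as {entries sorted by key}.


Next I call mathcell raiseby(41), and see 41.
I call mathcell dock(60), → -19.
Then cubby index, and observe [].
I invoke mathcell tell(), which returns -19.
I try mathcell load(60): 60.
Next I call mathcell upend(), which returns 1/60.
Then mathcell raiseby(3/2), yielding 91/60.
I use mathcell over(19/11), giving 1001/1140.
Next I call cubby stash(gohetu, <last>), and get nil.
Then cubby stash(wabu, 2129-08-25), — result: nil.
Next I call measurebox re(-609, oz, kg), and observe -27623775333/1600000000.
I call measurebox re(5651, kB, KiB), — result: 706375/128.

Answer: {gohetu=1001/1140, wabu=2129-08-25}


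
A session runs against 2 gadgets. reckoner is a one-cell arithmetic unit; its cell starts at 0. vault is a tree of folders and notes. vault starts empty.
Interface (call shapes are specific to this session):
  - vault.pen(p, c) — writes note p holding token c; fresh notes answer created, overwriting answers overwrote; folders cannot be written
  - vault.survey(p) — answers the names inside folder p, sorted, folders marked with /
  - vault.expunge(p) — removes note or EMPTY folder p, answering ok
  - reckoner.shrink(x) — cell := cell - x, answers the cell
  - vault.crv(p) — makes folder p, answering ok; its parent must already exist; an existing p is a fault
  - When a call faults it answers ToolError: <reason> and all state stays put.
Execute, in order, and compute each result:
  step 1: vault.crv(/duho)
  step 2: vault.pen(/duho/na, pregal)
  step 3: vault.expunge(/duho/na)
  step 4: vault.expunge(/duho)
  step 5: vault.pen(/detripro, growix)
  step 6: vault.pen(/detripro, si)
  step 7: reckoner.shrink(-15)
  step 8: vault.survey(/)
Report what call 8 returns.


I try vault.crv with p→/duho, — result: ok.
I run vault.pen with p→/duho/na, c→pregal, giving created.
Invoking vault.expunge with p→/duho/na, yielding ok.
I call vault.expunge with p→/duho, which returns ok.
I use vault.pen with p→/detripro, c→growix: created.
I run vault.pen with p→/detripro, c→si, giving overwrote.
I use reckoner.shrink with x→-15: 15.
I use vault.survey with p→/, and observe [detripro].

Answer: [detripro]


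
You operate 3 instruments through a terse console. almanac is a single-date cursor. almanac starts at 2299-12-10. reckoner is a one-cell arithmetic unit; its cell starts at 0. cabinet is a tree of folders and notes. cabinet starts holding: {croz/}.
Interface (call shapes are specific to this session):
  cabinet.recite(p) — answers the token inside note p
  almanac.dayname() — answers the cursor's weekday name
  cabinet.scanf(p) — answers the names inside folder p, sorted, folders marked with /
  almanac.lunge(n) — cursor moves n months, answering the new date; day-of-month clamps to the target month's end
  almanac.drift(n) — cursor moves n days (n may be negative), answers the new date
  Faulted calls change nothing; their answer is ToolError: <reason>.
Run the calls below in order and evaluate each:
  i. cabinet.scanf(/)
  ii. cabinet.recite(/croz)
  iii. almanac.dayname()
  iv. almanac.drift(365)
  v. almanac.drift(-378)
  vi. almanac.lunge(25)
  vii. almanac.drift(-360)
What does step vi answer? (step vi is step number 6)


[in] cabinet.scanf p: /
  [croz/]
[in] cabinet.recite p: /croz
  ToolError: is a directory
[in] almanac.dayname
  Sunday
[in] almanac.drift n: 365
  2300-12-10
[in] almanac.drift n: -378
  2299-11-27
[in] almanac.lunge n: 25
  2301-12-27
[in] almanac.drift n: -360
  2301-01-01

Answer: 2301-12-27


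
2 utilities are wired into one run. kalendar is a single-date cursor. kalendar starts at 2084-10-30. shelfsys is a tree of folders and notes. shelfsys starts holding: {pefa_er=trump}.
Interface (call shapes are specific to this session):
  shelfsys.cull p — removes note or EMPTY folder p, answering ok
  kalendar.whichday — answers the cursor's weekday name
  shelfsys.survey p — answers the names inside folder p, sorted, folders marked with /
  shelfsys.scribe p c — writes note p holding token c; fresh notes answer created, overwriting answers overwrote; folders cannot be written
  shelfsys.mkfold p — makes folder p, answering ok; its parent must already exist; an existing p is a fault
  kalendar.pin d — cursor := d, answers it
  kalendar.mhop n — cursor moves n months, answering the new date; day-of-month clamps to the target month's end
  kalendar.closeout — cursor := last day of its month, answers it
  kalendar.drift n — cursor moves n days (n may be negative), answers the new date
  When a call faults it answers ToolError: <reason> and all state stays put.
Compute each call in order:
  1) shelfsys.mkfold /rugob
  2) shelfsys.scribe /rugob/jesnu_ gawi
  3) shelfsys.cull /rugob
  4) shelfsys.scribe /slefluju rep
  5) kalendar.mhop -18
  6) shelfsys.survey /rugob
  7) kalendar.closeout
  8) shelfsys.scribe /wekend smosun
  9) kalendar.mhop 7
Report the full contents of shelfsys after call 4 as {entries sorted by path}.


Answer: {pefa_er=trump, rugob/, rugob/jesnu_=gawi, slefluju=rep}

Derivation:
==> shelfsys.mkfold(p=/rugob)
<== ok
==> shelfsys.scribe(p=/rugob/jesnu_, c=gawi)
<== created
==> shelfsys.cull(p=/rugob)
<== ToolError: not empty
==> shelfsys.scribe(p=/slefluju, c=rep)
<== created
==> kalendar.mhop(n=-18)
<== 2083-04-30
==> shelfsys.survey(p=/rugob)
<== [jesnu_]
==> kalendar.closeout()
<== 2083-04-30
==> shelfsys.scribe(p=/wekend, c=smosun)
<== created
==> kalendar.mhop(n=7)
<== 2083-11-30


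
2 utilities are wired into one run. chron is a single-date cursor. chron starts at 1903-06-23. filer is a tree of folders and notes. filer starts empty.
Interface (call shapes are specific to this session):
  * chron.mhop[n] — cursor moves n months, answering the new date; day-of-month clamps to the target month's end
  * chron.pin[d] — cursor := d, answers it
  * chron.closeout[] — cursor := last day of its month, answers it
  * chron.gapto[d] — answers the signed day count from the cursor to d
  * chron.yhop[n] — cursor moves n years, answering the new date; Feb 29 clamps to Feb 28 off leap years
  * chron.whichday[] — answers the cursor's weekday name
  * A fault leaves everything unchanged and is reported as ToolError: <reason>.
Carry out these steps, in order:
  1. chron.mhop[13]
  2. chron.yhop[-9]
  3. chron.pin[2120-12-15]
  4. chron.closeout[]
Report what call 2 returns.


·→ chron.mhop(n='13')
·← 1904-07-23
·→ chron.yhop(n='-9')
·← 1895-07-23
·→ chron.pin(d='2120-12-15')
·← 2120-12-15
·→ chron.closeout()
·← 2120-12-31

Answer: 1895-07-23


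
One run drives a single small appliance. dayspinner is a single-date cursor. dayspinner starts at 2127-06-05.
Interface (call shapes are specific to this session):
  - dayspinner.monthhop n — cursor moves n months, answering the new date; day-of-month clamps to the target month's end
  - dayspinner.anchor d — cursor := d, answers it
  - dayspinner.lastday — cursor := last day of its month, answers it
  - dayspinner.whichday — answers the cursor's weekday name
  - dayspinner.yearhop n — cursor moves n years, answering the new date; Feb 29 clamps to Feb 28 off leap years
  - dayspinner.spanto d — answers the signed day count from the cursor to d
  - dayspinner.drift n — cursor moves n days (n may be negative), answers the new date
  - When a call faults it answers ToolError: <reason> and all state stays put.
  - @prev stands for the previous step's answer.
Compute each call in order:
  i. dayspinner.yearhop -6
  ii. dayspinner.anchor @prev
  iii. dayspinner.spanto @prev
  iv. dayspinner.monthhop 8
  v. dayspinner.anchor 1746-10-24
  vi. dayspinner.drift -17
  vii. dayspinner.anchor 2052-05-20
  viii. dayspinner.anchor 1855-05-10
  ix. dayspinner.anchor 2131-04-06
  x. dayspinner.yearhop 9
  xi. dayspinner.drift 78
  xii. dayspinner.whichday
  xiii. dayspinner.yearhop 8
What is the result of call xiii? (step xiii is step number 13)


Do: dayspinner.yearhop[n=-6]
See: 2121-06-05
Do: dayspinner.anchor[d=@prev]
See: 2121-06-05
Do: dayspinner.spanto[d=@prev]
See: 0
Do: dayspinner.monthhop[n=8]
See: 2122-02-05
Do: dayspinner.anchor[d=1746-10-24]
See: 1746-10-24
Do: dayspinner.drift[n=-17]
See: 1746-10-07
Do: dayspinner.anchor[d=2052-05-20]
See: 2052-05-20
Do: dayspinner.anchor[d=1855-05-10]
See: 1855-05-10
Do: dayspinner.anchor[d=2131-04-06]
See: 2131-04-06
Do: dayspinner.yearhop[n=9]
See: 2140-04-06
Do: dayspinner.drift[n=78]
See: 2140-06-23
Do: dayspinner.whichday[]
See: Thursday
Do: dayspinner.yearhop[n=8]
See: 2148-06-23

Answer: 2148-06-23


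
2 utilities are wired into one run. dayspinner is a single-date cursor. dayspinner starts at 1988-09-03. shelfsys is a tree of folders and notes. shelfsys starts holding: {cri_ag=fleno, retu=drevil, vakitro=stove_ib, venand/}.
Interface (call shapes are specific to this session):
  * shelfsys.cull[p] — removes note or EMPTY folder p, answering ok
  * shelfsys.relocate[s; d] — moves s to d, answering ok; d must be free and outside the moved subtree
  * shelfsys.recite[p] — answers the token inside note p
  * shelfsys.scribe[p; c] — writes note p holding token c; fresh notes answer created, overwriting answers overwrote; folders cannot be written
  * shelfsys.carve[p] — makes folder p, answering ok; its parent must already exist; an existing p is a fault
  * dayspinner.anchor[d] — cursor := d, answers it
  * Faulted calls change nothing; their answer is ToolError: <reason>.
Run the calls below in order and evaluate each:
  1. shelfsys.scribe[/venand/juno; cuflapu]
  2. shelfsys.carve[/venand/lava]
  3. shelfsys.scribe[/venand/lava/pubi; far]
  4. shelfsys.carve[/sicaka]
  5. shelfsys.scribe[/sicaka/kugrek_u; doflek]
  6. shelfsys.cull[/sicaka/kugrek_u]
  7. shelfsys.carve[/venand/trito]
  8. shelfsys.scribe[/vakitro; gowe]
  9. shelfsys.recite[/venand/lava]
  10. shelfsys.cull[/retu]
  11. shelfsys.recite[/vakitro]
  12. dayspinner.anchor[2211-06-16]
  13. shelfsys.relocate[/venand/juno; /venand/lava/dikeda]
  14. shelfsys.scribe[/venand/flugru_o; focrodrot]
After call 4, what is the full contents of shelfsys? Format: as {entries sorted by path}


Then shelfsys.scribe with p→/venand/juno, c→cuflapu, yielding created.
I run shelfsys.carve with p→/venand/lava, and observe ok.
I call shelfsys.scribe with p→/venand/lava/pubi, c→far, and see created.
Using shelfsys.carve with p→/sicaka, → ok.
Calling shelfsys.scribe with p→/sicaka/kugrek_u, c→doflek, and get created.
Calling shelfsys.cull with p→/sicaka/kugrek_u, yielding ok.
I invoke shelfsys.carve with p→/venand/trito, yielding ok.
Then shelfsys.scribe with p→/vakitro, c→gowe, and observe overwrote.
Calling shelfsys.recite with p→/venand/lava, and observe ToolError: is a directory.
Next I call shelfsys.cull with p→/retu, → ok.
Now I run shelfsys.recite with p→/vakitro, → gowe.
Using dayspinner.anchor with d→2211-06-16, — result: 2211-06-16.
I invoke shelfsys.relocate with s→/venand/juno, d→/venand/lava/dikeda, — result: ok.
Calling shelfsys.scribe with p→/venand/flugru_o, c→focrodrot, and see created.

Answer: {cri_ag=fleno, retu=drevil, sicaka/, vakitro=stove_ib, venand/, venand/juno=cuflapu, venand/lava/, venand/lava/pubi=far}


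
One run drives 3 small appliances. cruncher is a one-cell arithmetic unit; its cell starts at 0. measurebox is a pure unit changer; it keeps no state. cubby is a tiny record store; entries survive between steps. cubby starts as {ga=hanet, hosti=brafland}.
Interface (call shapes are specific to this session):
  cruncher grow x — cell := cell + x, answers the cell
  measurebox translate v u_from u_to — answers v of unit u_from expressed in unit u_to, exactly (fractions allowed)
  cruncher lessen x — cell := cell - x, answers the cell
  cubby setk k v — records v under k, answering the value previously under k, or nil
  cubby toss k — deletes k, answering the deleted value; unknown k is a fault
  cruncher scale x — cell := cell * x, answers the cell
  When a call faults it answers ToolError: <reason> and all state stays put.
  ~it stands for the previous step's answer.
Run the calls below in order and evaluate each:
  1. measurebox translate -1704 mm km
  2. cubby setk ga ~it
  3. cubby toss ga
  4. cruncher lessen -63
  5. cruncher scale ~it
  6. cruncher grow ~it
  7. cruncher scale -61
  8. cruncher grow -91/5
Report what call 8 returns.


Act: measurebox translate[-1704; mm; km]
Obs: -213/125000
Act: cubby setk[ga; ~it]
Obs: hanet
Act: cubby toss[ga]
Obs: -213/125000
Act: cruncher lessen[-63]
Obs: 63
Act: cruncher scale[~it]
Obs: 3969
Act: cruncher grow[~it]
Obs: 7938
Act: cruncher scale[-61]
Obs: -484218
Act: cruncher grow[-91/5]
Obs: -2421181/5

Answer: -2421181/5


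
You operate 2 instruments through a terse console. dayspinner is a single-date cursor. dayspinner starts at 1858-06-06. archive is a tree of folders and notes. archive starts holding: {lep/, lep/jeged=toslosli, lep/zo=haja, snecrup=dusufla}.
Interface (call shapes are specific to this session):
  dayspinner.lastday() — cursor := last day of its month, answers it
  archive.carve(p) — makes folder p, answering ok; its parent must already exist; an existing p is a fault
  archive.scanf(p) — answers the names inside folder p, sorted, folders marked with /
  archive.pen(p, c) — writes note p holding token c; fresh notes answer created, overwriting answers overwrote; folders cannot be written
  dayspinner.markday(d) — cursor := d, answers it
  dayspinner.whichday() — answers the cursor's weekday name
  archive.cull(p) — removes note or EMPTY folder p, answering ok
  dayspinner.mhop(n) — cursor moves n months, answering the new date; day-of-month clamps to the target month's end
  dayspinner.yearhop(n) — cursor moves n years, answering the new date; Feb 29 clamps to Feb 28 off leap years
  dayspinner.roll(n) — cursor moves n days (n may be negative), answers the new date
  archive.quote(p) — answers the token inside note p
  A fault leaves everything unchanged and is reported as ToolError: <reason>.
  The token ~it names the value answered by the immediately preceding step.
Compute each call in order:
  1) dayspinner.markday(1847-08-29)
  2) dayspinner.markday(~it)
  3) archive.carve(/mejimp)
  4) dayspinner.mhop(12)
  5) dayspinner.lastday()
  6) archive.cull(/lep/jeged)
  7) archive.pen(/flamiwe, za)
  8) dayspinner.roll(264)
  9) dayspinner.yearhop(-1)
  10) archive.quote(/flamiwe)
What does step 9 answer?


Answer: 1848-05-22

Derivation:
Then dayspinner.markday using d=1847-08-29, and observe 1847-08-29.
I use dayspinner.markday using d=~it, and observe 1847-08-29.
I try archive.carve using p=/mejimp, yielding ok.
Invoking dayspinner.mhop using n=12, and get 1848-08-29.
I use dayspinner.lastday, and observe 1848-08-31.
Invoking archive.cull using p=/lep/jeged, yielding ok.
I run archive.pen using p=/flamiwe, c=za, which returns created.
I use dayspinner.roll using n=264, — result: 1849-05-22.
I use dayspinner.yearhop using n=-1, and observe 1848-05-22.
Then archive.quote using p=/flamiwe, and observe za.


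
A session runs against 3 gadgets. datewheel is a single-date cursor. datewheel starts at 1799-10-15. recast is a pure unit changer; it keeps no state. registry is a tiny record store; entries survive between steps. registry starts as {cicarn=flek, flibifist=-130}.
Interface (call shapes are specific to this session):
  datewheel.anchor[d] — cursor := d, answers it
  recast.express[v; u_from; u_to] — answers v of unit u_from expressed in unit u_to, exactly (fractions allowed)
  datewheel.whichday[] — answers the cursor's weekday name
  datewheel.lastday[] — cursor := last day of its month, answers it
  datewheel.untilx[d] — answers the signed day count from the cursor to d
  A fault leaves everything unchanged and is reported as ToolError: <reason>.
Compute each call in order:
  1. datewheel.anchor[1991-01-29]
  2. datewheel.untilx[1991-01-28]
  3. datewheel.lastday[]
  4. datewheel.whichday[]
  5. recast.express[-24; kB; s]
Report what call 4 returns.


Do: datewheel.anchor[d→1991-01-29]
See: 1991-01-29
Do: datewheel.untilx[d→1991-01-28]
See: -1
Do: datewheel.lastday[]
See: 1991-01-31
Do: datewheel.whichday[]
See: Thursday
Do: recast.express[v→-24; u_from→kB; u_to→s]
See: ToolError: incompatible units

Answer: Thursday


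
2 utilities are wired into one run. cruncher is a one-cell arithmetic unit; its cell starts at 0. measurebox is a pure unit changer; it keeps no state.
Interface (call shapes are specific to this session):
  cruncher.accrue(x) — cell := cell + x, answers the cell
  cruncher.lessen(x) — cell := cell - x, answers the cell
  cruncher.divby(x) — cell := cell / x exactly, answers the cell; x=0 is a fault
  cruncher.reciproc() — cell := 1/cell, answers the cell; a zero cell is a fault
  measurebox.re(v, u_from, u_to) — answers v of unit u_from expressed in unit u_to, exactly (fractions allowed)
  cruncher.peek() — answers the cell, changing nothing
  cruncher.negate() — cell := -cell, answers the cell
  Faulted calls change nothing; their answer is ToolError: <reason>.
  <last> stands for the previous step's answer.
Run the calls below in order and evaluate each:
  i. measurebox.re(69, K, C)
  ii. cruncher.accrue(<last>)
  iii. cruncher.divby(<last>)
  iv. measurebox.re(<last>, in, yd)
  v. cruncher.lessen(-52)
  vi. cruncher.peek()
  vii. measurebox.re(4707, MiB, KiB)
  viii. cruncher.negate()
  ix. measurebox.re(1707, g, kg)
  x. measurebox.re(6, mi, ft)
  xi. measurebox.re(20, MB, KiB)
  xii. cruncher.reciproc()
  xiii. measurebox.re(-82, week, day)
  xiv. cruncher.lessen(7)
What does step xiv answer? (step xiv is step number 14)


! 1. measurebox.re(v: 69, u_from: K, u_to: C) : -4083/20
! 2. cruncher.accrue(x: <last>) : -4083/20
! 3. cruncher.divby(x: <last>) : 1
! 4. measurebox.re(v: <last>, u_from: in, u_to: yd) : 1/36
! 5. cruncher.lessen(x: -52) : 53
! 6. cruncher.peek() : 53
! 7. measurebox.re(v: 4707, u_from: MiB, u_to: KiB) : 4819968
! 8. cruncher.negate() : -53
! 9. measurebox.re(v: 1707, u_from: g, u_to: kg) : 1707/1000
! 10. measurebox.re(v: 6, u_from: mi, u_to: ft) : 31680
! 11. measurebox.re(v: 20, u_from: MB, u_to: KiB) : 78125/4
! 12. cruncher.reciproc() : -1/53
! 13. measurebox.re(v: -82, u_from: week, u_to: day) : -574
! 14. cruncher.lessen(x: 7) : -372/53

Answer: -372/53


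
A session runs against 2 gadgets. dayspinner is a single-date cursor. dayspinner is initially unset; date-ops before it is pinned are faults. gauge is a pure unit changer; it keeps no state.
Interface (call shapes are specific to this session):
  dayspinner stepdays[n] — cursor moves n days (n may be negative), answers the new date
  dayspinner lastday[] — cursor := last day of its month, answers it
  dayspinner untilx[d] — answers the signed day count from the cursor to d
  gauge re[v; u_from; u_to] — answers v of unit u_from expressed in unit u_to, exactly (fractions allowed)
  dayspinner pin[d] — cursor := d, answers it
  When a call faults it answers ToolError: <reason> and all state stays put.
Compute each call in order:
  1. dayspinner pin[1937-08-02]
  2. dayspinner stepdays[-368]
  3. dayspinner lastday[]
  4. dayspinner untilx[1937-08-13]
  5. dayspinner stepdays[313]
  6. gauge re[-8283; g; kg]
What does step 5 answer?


Answer: 1937-06-09

Derivation:
Step: dayspinner pin[d='1937-08-02']
Result: 1937-08-02
Step: dayspinner stepdays[n='-368']
Result: 1936-07-30
Step: dayspinner lastday[]
Result: 1936-07-31
Step: dayspinner untilx[d='1937-08-13']
Result: 378
Step: dayspinner stepdays[n='313']
Result: 1937-06-09
Step: gauge re[v='-8283'; u_from='g'; u_to='kg']
Result: -8283/1000
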